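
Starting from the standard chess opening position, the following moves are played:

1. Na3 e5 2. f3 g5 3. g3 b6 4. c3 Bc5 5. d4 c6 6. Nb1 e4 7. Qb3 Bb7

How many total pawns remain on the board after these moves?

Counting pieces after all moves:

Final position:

  a b c d e f g h
  ─────────────────
8│♜ ♞ · ♛ ♚ · ♞ ♜│8
7│♟ ♝ · ♟ · ♟ · ♟│7
6│· ♟ ♟ · · · · ·│6
5│· · ♝ · · · ♟ ·│5
4│· · · ♙ ♟ · · ·│4
3│· ♕ ♙ · · ♙ ♙ ·│3
2│♙ ♙ · · ♙ · · ♙│2
1│♖ ♘ ♗ · ♔ ♗ ♘ ♖│1
  ─────────────────
  a b c d e f g h


16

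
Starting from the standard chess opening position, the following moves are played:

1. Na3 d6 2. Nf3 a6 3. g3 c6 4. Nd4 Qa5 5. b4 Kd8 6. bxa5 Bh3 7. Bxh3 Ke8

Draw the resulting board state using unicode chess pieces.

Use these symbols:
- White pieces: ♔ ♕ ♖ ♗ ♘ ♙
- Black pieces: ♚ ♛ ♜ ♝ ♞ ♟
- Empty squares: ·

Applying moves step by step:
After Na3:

♜ ♞ ♝ ♛ ♚ ♝ ♞ ♜
♟ ♟ ♟ ♟ ♟ ♟ ♟ ♟
· · · · · · · ·
· · · · · · · ·
· · · · · · · ·
♘ · · · · · · ·
♙ ♙ ♙ ♙ ♙ ♙ ♙ ♙
♖ · ♗ ♕ ♔ ♗ ♘ ♖


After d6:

♜ ♞ ♝ ♛ ♚ ♝ ♞ ♜
♟ ♟ ♟ · ♟ ♟ ♟ ♟
· · · ♟ · · · ·
· · · · · · · ·
· · · · · · · ·
♘ · · · · · · ·
♙ ♙ ♙ ♙ ♙ ♙ ♙ ♙
♖ · ♗ ♕ ♔ ♗ ♘ ♖


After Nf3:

♜ ♞ ♝ ♛ ♚ ♝ ♞ ♜
♟ ♟ ♟ · ♟ ♟ ♟ ♟
· · · ♟ · · · ·
· · · · · · · ·
· · · · · · · ·
♘ · · · · ♘ · ·
♙ ♙ ♙ ♙ ♙ ♙ ♙ ♙
♖ · ♗ ♕ ♔ ♗ · ♖


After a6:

♜ ♞ ♝ ♛ ♚ ♝ ♞ ♜
· ♟ ♟ · ♟ ♟ ♟ ♟
♟ · · ♟ · · · ·
· · · · · · · ·
· · · · · · · ·
♘ · · · · ♘ · ·
♙ ♙ ♙ ♙ ♙ ♙ ♙ ♙
♖ · ♗ ♕ ♔ ♗ · ♖


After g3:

♜ ♞ ♝ ♛ ♚ ♝ ♞ ♜
· ♟ ♟ · ♟ ♟ ♟ ♟
♟ · · ♟ · · · ·
· · · · · · · ·
· · · · · · · ·
♘ · · · · ♘ ♙ ·
♙ ♙ ♙ ♙ ♙ ♙ · ♙
♖ · ♗ ♕ ♔ ♗ · ♖


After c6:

♜ ♞ ♝ ♛ ♚ ♝ ♞ ♜
· ♟ · · ♟ ♟ ♟ ♟
♟ · ♟ ♟ · · · ·
· · · · · · · ·
· · · · · · · ·
♘ · · · · ♘ ♙ ·
♙ ♙ ♙ ♙ ♙ ♙ · ♙
♖ · ♗ ♕ ♔ ♗ · ♖


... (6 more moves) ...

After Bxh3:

♜ ♞ · ♚ · ♝ ♞ ♜
· ♟ · · ♟ ♟ ♟ ♟
♟ · ♟ ♟ · · · ·
♙ · · · · · · ·
· · · ♘ · · · ·
♘ · · · · · ♙ ♗
♙ · ♙ ♙ ♙ ♙ · ♙
♖ · ♗ ♕ ♔ · · ♖


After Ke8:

♜ ♞ · · ♚ ♝ ♞ ♜
· ♟ · · ♟ ♟ ♟ ♟
♟ · ♟ ♟ · · · ·
♙ · · · · · · ·
· · · ♘ · · · ·
♘ · · · · · ♙ ♗
♙ · ♙ ♙ ♙ ♙ · ♙
♖ · ♗ ♕ ♔ · · ♖



  a b c d e f g h
  ─────────────────
8│♜ ♞ · · ♚ ♝ ♞ ♜│8
7│· ♟ · · ♟ ♟ ♟ ♟│7
6│♟ · ♟ ♟ · · · ·│6
5│♙ · · · · · · ·│5
4│· · · ♘ · · · ·│4
3│♘ · · · · · ♙ ♗│3
2│♙ · ♙ ♙ ♙ ♙ · ♙│2
1│♖ · ♗ ♕ ♔ · · ♖│1
  ─────────────────
  a b c d e f g h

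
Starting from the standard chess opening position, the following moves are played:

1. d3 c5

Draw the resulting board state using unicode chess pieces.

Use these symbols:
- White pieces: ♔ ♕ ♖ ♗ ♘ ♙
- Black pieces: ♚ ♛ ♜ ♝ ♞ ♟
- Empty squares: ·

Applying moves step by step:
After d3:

♜ ♞ ♝ ♛ ♚ ♝ ♞ ♜
♟ ♟ ♟ ♟ ♟ ♟ ♟ ♟
· · · · · · · ·
· · · · · · · ·
· · · · · · · ·
· · · ♙ · · · ·
♙ ♙ ♙ · ♙ ♙ ♙ ♙
♖ ♘ ♗ ♕ ♔ ♗ ♘ ♖


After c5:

♜ ♞ ♝ ♛ ♚ ♝ ♞ ♜
♟ ♟ · ♟ ♟ ♟ ♟ ♟
· · · · · · · ·
· · ♟ · · · · ·
· · · · · · · ·
· · · ♙ · · · ·
♙ ♙ ♙ · ♙ ♙ ♙ ♙
♖ ♘ ♗ ♕ ♔ ♗ ♘ ♖



  a b c d e f g h
  ─────────────────
8│♜ ♞ ♝ ♛ ♚ ♝ ♞ ♜│8
7│♟ ♟ · ♟ ♟ ♟ ♟ ♟│7
6│· · · · · · · ·│6
5│· · ♟ · · · · ·│5
4│· · · · · · · ·│4
3│· · · ♙ · · · ·│3
2│♙ ♙ ♙ · ♙ ♙ ♙ ♙│2
1│♖ ♘ ♗ ♕ ♔ ♗ ♘ ♖│1
  ─────────────────
  a b c d e f g h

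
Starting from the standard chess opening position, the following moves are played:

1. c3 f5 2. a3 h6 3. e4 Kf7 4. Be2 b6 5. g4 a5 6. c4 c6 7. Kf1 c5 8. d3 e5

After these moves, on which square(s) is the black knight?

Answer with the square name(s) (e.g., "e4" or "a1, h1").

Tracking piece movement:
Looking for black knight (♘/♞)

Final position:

  a b c d e f g h
  ─────────────────
8│♜ ♞ ♝ ♛ · ♝ ♞ ♜│8
7│· · · ♟ · ♚ ♟ ·│7
6│· ♟ · · · · · ♟│6
5│♟ · ♟ · ♟ ♟ · ·│5
4│· · ♙ · ♙ · ♙ ·│4
3│♙ · · ♙ · · · ·│3
2│· ♙ · · ♗ ♙ · ♙│2
1│♖ ♘ ♗ ♕ · ♔ ♘ ♖│1
  ─────────────────
  a b c d e f g h


b8, g8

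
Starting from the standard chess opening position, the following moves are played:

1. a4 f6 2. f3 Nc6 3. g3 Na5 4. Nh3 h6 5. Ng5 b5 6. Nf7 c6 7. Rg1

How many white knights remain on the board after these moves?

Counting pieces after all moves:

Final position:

  a b c d e f g h
  ─────────────────
8│♜ · ♝ ♛ ♚ ♝ ♞ ♜│8
7│♟ · · ♟ ♟ ♘ ♟ ·│7
6│· · ♟ · · ♟ · ♟│6
5│♞ ♟ · · · · · ·│5
4│♙ · · · · · · ·│4
3│· · · · · ♙ ♙ ·│3
2│· ♙ ♙ ♙ ♙ · · ♙│2
1│♖ ♘ ♗ ♕ ♔ ♗ ♖ ·│1
  ─────────────────
  a b c d e f g h


2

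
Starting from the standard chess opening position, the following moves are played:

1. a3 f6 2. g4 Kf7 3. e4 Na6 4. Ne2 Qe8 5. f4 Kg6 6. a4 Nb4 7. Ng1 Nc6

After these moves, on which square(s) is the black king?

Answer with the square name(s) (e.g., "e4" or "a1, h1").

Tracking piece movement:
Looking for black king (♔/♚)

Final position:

  a b c d e f g h
  ─────────────────
8│♜ · ♝ · ♛ ♝ ♞ ♜│8
7│♟ ♟ ♟ ♟ ♟ · ♟ ♟│7
6│· · ♞ · · ♟ ♚ ·│6
5│· · · · · · · ·│5
4│♙ · · · ♙ ♙ ♙ ·│4
3│· · · · · · · ·│3
2│· ♙ ♙ ♙ · · · ♙│2
1│♖ ♘ ♗ ♕ ♔ ♗ ♘ ♖│1
  ─────────────────
  a b c d e f g h


g6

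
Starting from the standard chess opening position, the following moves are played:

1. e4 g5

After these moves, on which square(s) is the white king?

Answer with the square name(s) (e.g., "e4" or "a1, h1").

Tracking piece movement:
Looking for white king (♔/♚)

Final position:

  a b c d e f g h
  ─────────────────
8│♜ ♞ ♝ ♛ ♚ ♝ ♞ ♜│8
7│♟ ♟ ♟ ♟ ♟ ♟ · ♟│7
6│· · · · · · · ·│6
5│· · · · · · ♟ ·│5
4│· · · · ♙ · · ·│4
3│· · · · · · · ·│3
2│♙ ♙ ♙ ♙ · ♙ ♙ ♙│2
1│♖ ♘ ♗ ♕ ♔ ♗ ♘ ♖│1
  ─────────────────
  a b c d e f g h


e1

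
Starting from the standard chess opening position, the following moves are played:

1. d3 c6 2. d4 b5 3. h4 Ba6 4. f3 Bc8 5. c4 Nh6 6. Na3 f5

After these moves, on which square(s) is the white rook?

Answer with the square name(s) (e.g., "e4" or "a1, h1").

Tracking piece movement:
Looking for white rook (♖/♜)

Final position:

  a b c d e f g h
  ─────────────────
8│♜ ♞ ♝ ♛ ♚ ♝ · ♜│8
7│♟ · · ♟ ♟ · ♟ ♟│7
6│· · ♟ · · · · ♞│6
5│· ♟ · · · ♟ · ·│5
4│· · ♙ ♙ · · · ♙│4
3│♘ · · · · ♙ · ·│3
2│♙ ♙ · · ♙ · ♙ ·│2
1│♖ · ♗ ♕ ♔ ♗ ♘ ♖│1
  ─────────────────
  a b c d e f g h


a1, h1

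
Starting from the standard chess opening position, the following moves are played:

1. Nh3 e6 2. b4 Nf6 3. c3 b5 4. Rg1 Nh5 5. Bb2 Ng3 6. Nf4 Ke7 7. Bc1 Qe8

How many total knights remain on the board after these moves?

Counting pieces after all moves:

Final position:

  a b c d e f g h
  ─────────────────
8│♜ ♞ ♝ · ♛ ♝ · ♜│8
7│♟ · ♟ ♟ ♚ ♟ ♟ ♟│7
6│· · · · ♟ · · ·│6
5│· ♟ · · · · · ·│5
4│· ♙ · · · ♘ · ·│4
3│· · ♙ · · · ♞ ·│3
2│♙ · · ♙ ♙ ♙ ♙ ♙│2
1│♖ ♘ ♗ ♕ ♔ ♗ ♖ ·│1
  ─────────────────
  a b c d e f g h


4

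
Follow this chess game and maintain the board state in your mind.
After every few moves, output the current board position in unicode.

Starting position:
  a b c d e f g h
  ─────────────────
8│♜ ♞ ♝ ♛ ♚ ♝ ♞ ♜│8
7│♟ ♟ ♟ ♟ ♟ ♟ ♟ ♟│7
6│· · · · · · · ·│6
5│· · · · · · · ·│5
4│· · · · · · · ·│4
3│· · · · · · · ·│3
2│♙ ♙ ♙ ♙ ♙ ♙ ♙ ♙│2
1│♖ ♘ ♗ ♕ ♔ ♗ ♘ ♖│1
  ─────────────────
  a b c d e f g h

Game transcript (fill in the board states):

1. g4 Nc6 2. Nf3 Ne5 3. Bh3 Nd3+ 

  a b c d e f g h
  ─────────────────
8│♜ · ♝ ♛ ♚ ♝ ♞ ♜│8
7│♟ ♟ ♟ ♟ ♟ ♟ ♟ ♟│7
6│· · · · · · · ·│6
5│· · · · · · · ·│5
4│· · · · · · ♙ ·│4
3│· · · ♞ · ♘ · ♗│3
2│♙ ♙ ♙ ♙ ♙ ♙ · ♙│2
1│♖ ♘ ♗ ♕ ♔ · · ♖│1
  ─────────────────
  a b c d e f g h

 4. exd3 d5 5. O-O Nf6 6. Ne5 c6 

  a b c d e f g h
  ─────────────────
8│♜ · ♝ ♛ ♚ ♝ · ♜│8
7│♟ ♟ · · ♟ ♟ ♟ ♟│7
6│· · ♟ · · ♞ · ·│6
5│· · · ♟ ♘ · · ·│5
4│· · · · · · ♙ ·│4
3│· · · ♙ · · · ♗│3
2│♙ ♙ ♙ ♙ · ♙ · ♙│2
1│♖ ♘ ♗ ♕ · ♖ ♔ ·│1
  ─────────────────
  a b c d e f g h

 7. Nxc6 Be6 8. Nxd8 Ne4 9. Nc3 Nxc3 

  a b c d e f g h
  ─────────────────
8│♜ · · ♘ ♚ ♝ · ♜│8
7│♟ ♟ · · ♟ ♟ ♟ ♟│7
6│· · · · ♝ · · ·│6
5│· · · ♟ · · · ·│5
4│· · · · · · ♙ ·│4
3│· · ♞ ♙ · · · ♗│3
2│♙ ♙ ♙ ♙ · ♙ · ♙│2
1│♖ · ♗ ♕ · ♖ ♔ ·│1
  ─────────────────
  a b c d e f g h

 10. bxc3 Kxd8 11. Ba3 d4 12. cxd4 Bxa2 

  a b c d e f g h
  ─────────────────
8│♜ · · ♚ · ♝ · ♜│8
7│♟ ♟ · · ♟ ♟ ♟ ♟│7
6│· · · · · · · ·│6
5│· · · · · · · ·│5
4│· · · ♙ · · ♙ ·│4
3│♗ · · ♙ · · · ♗│3
2│♝ · ♙ ♙ · ♙ · ♙│2
1│♖ · · ♕ · ♖ ♔ ·│1
  ─────────────────
  a b c d e f g h

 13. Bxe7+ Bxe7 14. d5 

  a b c d e f g h
  ─────────────────
8│♜ · · ♚ · · · ♜│8
7│♟ ♟ · · ♝ ♟ ♟ ♟│7
6│· · · · · · · ·│6
5│· · · ♙ · · · ·│5
4│· · · · · · ♙ ·│4
3│· · · ♙ · · · ♗│3
2│♝ · ♙ ♙ · ♙ · ♙│2
1│♖ · · ♕ · ♖ ♔ ·│1
  ─────────────────
  a b c d e f g h


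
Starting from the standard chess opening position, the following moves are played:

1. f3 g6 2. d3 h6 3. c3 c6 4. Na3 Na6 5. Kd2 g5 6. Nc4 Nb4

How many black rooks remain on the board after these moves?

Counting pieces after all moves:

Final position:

  a b c d e f g h
  ─────────────────
8│♜ · ♝ ♛ ♚ ♝ ♞ ♜│8
7│♟ ♟ · ♟ ♟ ♟ · ·│7
6│· · ♟ · · · · ♟│6
5│· · · · · · ♟ ·│5
4│· ♞ ♘ · · · · ·│4
3│· · ♙ ♙ · ♙ · ·│3
2│♙ ♙ · ♔ ♙ · ♙ ♙│2
1│♖ · ♗ ♕ · ♗ ♘ ♖│1
  ─────────────────
  a b c d e f g h


2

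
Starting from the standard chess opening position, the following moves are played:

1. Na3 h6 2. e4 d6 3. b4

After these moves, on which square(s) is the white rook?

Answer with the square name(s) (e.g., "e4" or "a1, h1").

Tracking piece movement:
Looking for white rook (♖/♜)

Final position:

  a b c d e f g h
  ─────────────────
8│♜ ♞ ♝ ♛ ♚ ♝ ♞ ♜│8
7│♟ ♟ ♟ · ♟ ♟ ♟ ·│7
6│· · · ♟ · · · ♟│6
5│· · · · · · · ·│5
4│· ♙ · · ♙ · · ·│4
3│♘ · · · · · · ·│3
2│♙ · ♙ ♙ · ♙ ♙ ♙│2
1│♖ · ♗ ♕ ♔ ♗ ♘ ♖│1
  ─────────────────
  a b c d e f g h


a1, h1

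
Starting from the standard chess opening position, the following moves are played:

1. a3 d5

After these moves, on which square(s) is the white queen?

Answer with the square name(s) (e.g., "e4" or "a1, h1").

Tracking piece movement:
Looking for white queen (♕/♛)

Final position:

  a b c d e f g h
  ─────────────────
8│♜ ♞ ♝ ♛ ♚ ♝ ♞ ♜│8
7│♟ ♟ ♟ · ♟ ♟ ♟ ♟│7
6│· · · · · · · ·│6
5│· · · ♟ · · · ·│5
4│· · · · · · · ·│4
3│♙ · · · · · · ·│3
2│· ♙ ♙ ♙ ♙ ♙ ♙ ♙│2
1│♖ ♘ ♗ ♕ ♔ ♗ ♘ ♖│1
  ─────────────────
  a b c d e f g h


d1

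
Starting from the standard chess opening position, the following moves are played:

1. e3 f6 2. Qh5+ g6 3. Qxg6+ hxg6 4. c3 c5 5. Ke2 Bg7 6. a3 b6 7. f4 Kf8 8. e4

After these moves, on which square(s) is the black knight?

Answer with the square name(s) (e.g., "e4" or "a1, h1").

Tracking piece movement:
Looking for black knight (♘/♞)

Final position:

  a b c d e f g h
  ─────────────────
8│♜ ♞ ♝ ♛ · ♚ ♞ ♜│8
7│♟ · · ♟ ♟ · ♝ ·│7
6│· ♟ · · · ♟ ♟ ·│6
5│· · ♟ · · · · ·│5
4│· · · · ♙ ♙ · ·│4
3│♙ · ♙ · · · · ·│3
2│· ♙ · ♙ ♔ · ♙ ♙│2
1│♖ ♘ ♗ · · ♗ ♘ ♖│1
  ─────────────────
  a b c d e f g h


b8, g8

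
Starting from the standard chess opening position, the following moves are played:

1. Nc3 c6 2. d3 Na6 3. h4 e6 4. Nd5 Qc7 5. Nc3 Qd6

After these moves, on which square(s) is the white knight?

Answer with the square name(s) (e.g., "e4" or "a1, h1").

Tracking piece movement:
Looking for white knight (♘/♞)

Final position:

  a b c d e f g h
  ─────────────────
8│♜ · ♝ · ♚ ♝ ♞ ♜│8
7│♟ ♟ · ♟ · ♟ ♟ ♟│7
6│♞ · ♟ ♛ ♟ · · ·│6
5│· · · · · · · ·│5
4│· · · · · · · ♙│4
3│· · ♘ ♙ · · · ·│3
2│♙ ♙ ♙ · ♙ ♙ ♙ ·│2
1│♖ · ♗ ♕ ♔ ♗ ♘ ♖│1
  ─────────────────
  a b c d e f g h


c3, g1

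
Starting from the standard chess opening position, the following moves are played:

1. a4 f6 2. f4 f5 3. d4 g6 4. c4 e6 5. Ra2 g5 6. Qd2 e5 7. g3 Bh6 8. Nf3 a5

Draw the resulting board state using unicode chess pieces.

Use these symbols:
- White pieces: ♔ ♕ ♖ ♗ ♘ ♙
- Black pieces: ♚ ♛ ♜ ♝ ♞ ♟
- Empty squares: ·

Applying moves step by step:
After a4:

♜ ♞ ♝ ♛ ♚ ♝ ♞ ♜
♟ ♟ ♟ ♟ ♟ ♟ ♟ ♟
· · · · · · · ·
· · · · · · · ·
♙ · · · · · · ·
· · · · · · · ·
· ♙ ♙ ♙ ♙ ♙ ♙ ♙
♖ ♘ ♗ ♕ ♔ ♗ ♘ ♖


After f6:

♜ ♞ ♝ ♛ ♚ ♝ ♞ ♜
♟ ♟ ♟ ♟ ♟ · ♟ ♟
· · · · · ♟ · ·
· · · · · · · ·
♙ · · · · · · ·
· · · · · · · ·
· ♙ ♙ ♙ ♙ ♙ ♙ ♙
♖ ♘ ♗ ♕ ♔ ♗ ♘ ♖


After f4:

♜ ♞ ♝ ♛ ♚ ♝ ♞ ♜
♟ ♟ ♟ ♟ ♟ · ♟ ♟
· · · · · ♟ · ·
· · · · · · · ·
♙ · · · · ♙ · ·
· · · · · · · ·
· ♙ ♙ ♙ ♙ · ♙ ♙
♖ ♘ ♗ ♕ ♔ ♗ ♘ ♖


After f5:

♜ ♞ ♝ ♛ ♚ ♝ ♞ ♜
♟ ♟ ♟ ♟ ♟ · ♟ ♟
· · · · · · · ·
· · · · · ♟ · ·
♙ · · · · ♙ · ·
· · · · · · · ·
· ♙ ♙ ♙ ♙ · ♙ ♙
♖ ♘ ♗ ♕ ♔ ♗ ♘ ♖


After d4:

♜ ♞ ♝ ♛ ♚ ♝ ♞ ♜
♟ ♟ ♟ ♟ ♟ · ♟ ♟
· · · · · · · ·
· · · · · ♟ · ·
♙ · · ♙ · ♙ · ·
· · · · · · · ·
· ♙ ♙ · ♙ · ♙ ♙
♖ ♘ ♗ ♕ ♔ ♗ ♘ ♖


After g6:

♜ ♞ ♝ ♛ ♚ ♝ ♞ ♜
♟ ♟ ♟ ♟ ♟ · · ♟
· · · · · · ♟ ·
· · · · · ♟ · ·
♙ · · ♙ · ♙ · ·
· · · · · · · ·
· ♙ ♙ · ♙ · ♙ ♙
♖ ♘ ♗ ♕ ♔ ♗ ♘ ♖


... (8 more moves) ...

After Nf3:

♜ ♞ ♝ ♛ ♚ · ♞ ♜
♟ ♟ ♟ ♟ · · · ♟
· · · · · · · ♝
· · · · ♟ ♟ ♟ ·
♙ · ♙ ♙ · ♙ · ·
· · · · · ♘ ♙ ·
♖ ♙ · ♕ ♙ · · ♙
· ♘ ♗ · ♔ ♗ · ♖


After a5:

♜ ♞ ♝ ♛ ♚ · ♞ ♜
· ♟ ♟ ♟ · · · ♟
· · · · · · · ♝
♟ · · · ♟ ♟ ♟ ·
♙ · ♙ ♙ · ♙ · ·
· · · · · ♘ ♙ ·
♖ ♙ · ♕ ♙ · · ♙
· ♘ ♗ · ♔ ♗ · ♖



  a b c d e f g h
  ─────────────────
8│♜ ♞ ♝ ♛ ♚ · ♞ ♜│8
7│· ♟ ♟ ♟ · · · ♟│7
6│· · · · · · · ♝│6
5│♟ · · · ♟ ♟ ♟ ·│5
4│♙ · ♙ ♙ · ♙ · ·│4
3│· · · · · ♘ ♙ ·│3
2│♖ ♙ · ♕ ♙ · · ♙│2
1│· ♘ ♗ · ♔ ♗ · ♖│1
  ─────────────────
  a b c d e f g h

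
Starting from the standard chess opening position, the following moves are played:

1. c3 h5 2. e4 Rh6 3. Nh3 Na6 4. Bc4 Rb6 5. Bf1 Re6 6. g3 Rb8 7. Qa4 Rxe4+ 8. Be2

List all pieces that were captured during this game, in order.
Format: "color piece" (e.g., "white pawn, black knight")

Tracking captures:
  Rxe4+: captured white pawn

white pawn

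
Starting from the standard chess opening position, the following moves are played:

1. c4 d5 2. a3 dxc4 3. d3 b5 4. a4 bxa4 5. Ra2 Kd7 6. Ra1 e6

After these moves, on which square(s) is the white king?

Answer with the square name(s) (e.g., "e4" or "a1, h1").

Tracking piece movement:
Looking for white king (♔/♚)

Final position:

  a b c d e f g h
  ─────────────────
8│♜ ♞ ♝ ♛ · ♝ ♞ ♜│8
7│♟ · ♟ ♚ · ♟ ♟ ♟│7
6│· · · · ♟ · · ·│6
5│· · · · · · · ·│5
4│♟ · ♟ · · · · ·│4
3│· · · ♙ · · · ·│3
2│· ♙ · · ♙ ♙ ♙ ♙│2
1│♖ ♘ ♗ ♕ ♔ ♗ ♘ ♖│1
  ─────────────────
  a b c d e f g h


e1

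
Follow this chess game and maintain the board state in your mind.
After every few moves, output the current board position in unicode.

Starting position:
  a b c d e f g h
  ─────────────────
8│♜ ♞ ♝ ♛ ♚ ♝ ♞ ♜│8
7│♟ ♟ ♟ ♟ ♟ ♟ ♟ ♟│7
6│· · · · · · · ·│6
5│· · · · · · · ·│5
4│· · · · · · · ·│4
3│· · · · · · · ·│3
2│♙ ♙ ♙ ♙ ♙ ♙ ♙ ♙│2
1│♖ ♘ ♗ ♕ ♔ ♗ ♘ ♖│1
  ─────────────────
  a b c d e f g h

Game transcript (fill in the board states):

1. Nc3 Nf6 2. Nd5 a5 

  a b c d e f g h
  ─────────────────
8│♜ ♞ ♝ ♛ ♚ ♝ · ♜│8
7│· ♟ ♟ ♟ ♟ ♟ ♟ ♟│7
6│· · · · · ♞ · ·│6
5│♟ · · ♘ · · · ·│5
4│· · · · · · · ·│4
3│· · · · · · · ·│3
2│♙ ♙ ♙ ♙ ♙ ♙ ♙ ♙│2
1│♖ · ♗ ♕ ♔ ♗ ♘ ♖│1
  ─────────────────
  a b c d e f g h

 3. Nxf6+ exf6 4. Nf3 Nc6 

  a b c d e f g h
  ─────────────────
8│♜ · ♝ ♛ ♚ ♝ · ♜│8
7│· ♟ ♟ ♟ · ♟ ♟ ♟│7
6│· · ♞ · · ♟ · ·│6
5│♟ · · · · · · ·│5
4│· · · · · · · ·│4
3│· · · · · ♘ · ·│3
2│♙ ♙ ♙ ♙ ♙ ♙ ♙ ♙│2
1│♖ · ♗ ♕ ♔ ♗ · ♖│1
  ─────────────────
  a b c d e f g h

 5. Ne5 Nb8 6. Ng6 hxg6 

  a b c d e f g h
  ─────────────────
8│♜ ♞ ♝ ♛ ♚ ♝ · ♜│8
7│· ♟ ♟ ♟ · ♟ ♟ ·│7
6│· · · · · ♟ ♟ ·│6
5│♟ · · · · · · ·│5
4│· · · · · · · ·│4
3│· · · · · · · ·│3
2│♙ ♙ ♙ ♙ ♙ ♙ ♙ ♙│2
1│♖ · ♗ ♕ ♔ ♗ · ♖│1
  ─────────────────
  a b c d e f g h

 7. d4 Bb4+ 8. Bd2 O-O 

  a b c d e f g h
  ─────────────────
8│♜ ♞ ♝ ♛ · ♜ ♚ ·│8
7│· ♟ ♟ ♟ · ♟ ♟ ·│7
6│· · · · · ♟ ♟ ·│6
5│♟ · · · · · · ·│5
4│· ♝ · ♙ · · · ·│4
3│· · · · · · · ·│3
2│♙ ♙ ♙ ♗ ♙ ♙ ♙ ♙│2
1│♖ · · ♕ ♔ ♗ · ♖│1
  ─────────────────
  a b c d e f g h

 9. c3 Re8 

  a b c d e f g h
  ─────────────────
8│♜ ♞ ♝ ♛ ♜ · ♚ ·│8
7│· ♟ ♟ ♟ · ♟ ♟ ·│7
6│· · · · · ♟ ♟ ·│6
5│♟ · · · · · · ·│5
4│· ♝ · ♙ · · · ·│4
3│· · ♙ · · · · ·│3
2│♙ ♙ · ♗ ♙ ♙ ♙ ♙│2
1│♖ · · ♕ ♔ ♗ · ♖│1
  ─────────────────
  a b c d e f g h


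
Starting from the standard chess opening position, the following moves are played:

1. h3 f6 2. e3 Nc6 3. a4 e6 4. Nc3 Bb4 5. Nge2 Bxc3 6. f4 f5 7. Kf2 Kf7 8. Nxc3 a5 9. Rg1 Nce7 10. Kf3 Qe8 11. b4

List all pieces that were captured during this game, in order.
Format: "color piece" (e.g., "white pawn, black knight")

Tracking captures:
  Bxc3: captured white knight
  Nxc3: captured black bishop

white knight, black bishop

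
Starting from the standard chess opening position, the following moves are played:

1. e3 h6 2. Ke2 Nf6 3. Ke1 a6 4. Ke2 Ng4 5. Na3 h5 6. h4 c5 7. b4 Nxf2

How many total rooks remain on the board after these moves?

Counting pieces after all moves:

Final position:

  a b c d e f g h
  ─────────────────
8│♜ ♞ ♝ ♛ ♚ ♝ · ♜│8
7│· ♟ · ♟ ♟ ♟ ♟ ·│7
6│♟ · · · · · · ·│6
5│· · ♟ · · · · ♟│5
4│· ♙ · · · · · ♙│4
3│♘ · · · ♙ · · ·│3
2│♙ · ♙ ♙ ♔ ♞ ♙ ·│2
1│♖ · ♗ ♕ · ♗ ♘ ♖│1
  ─────────────────
  a b c d e f g h


4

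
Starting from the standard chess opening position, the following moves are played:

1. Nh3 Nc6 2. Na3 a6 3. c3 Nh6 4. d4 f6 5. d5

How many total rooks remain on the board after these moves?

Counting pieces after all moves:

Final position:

  a b c d e f g h
  ─────────────────
8│♜ · ♝ ♛ ♚ ♝ · ♜│8
7│· ♟ ♟ ♟ ♟ · ♟ ♟│7
6│♟ · ♞ · · ♟ · ♞│6
5│· · · ♙ · · · ·│5
4│· · · · · · · ·│4
3│♘ · ♙ · · · · ♘│3
2│♙ ♙ · · ♙ ♙ ♙ ♙│2
1│♖ · ♗ ♕ ♔ ♗ · ♖│1
  ─────────────────
  a b c d e f g h


4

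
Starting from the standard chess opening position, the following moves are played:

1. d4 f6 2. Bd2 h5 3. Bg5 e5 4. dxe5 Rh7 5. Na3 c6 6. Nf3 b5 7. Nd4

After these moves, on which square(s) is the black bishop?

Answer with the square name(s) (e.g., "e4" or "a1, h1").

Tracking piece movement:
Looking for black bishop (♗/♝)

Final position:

  a b c d e f g h
  ─────────────────
8│♜ ♞ ♝ ♛ ♚ ♝ ♞ ·│8
7│♟ · · ♟ · · ♟ ♜│7
6│· · ♟ · · ♟ · ·│6
5│· ♟ · · ♙ · ♗ ♟│5
4│· · · ♘ · · · ·│4
3│♘ · · · · · · ·│3
2│♙ ♙ ♙ · ♙ ♙ ♙ ♙│2
1│♖ · · ♕ ♔ ♗ · ♖│1
  ─────────────────
  a b c d e f g h


c8, f8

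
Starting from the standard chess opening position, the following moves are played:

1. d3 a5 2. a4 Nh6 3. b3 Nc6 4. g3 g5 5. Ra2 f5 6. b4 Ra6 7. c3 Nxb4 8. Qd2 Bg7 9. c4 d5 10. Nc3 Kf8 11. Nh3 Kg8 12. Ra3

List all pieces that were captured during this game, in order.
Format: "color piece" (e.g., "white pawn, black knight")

Tracking captures:
  Nxb4: captured white pawn

white pawn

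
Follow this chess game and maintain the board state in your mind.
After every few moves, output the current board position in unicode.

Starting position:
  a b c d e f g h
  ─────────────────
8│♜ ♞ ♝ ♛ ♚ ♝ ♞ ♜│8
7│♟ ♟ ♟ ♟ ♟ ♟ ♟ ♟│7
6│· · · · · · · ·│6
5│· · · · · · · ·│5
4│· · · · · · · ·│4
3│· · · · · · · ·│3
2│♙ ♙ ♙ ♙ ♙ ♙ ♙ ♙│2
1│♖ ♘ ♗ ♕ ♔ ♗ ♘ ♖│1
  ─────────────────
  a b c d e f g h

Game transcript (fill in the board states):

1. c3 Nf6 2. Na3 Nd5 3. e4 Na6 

  a b c d e f g h
  ─────────────────
8│♜ · ♝ ♛ ♚ ♝ · ♜│8
7│♟ ♟ ♟ ♟ ♟ ♟ ♟ ♟│7
6│♞ · · · · · · ·│6
5│· · · ♞ · · · ·│5
4│· · · · ♙ · · ·│4
3│♘ · ♙ · · · · ·│3
2│♙ ♙ · ♙ · ♙ ♙ ♙│2
1│♖ · ♗ ♕ ♔ ♗ ♘ ♖│1
  ─────────────────
  a b c d e f g h

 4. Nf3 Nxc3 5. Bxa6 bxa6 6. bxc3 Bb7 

  a b c d e f g h
  ─────────────────
8│♜ · · ♛ ♚ ♝ · ♜│8
7│♟ ♝ ♟ ♟ ♟ ♟ ♟ ♟│7
6│♟ · · · · · · ·│6
5│· · · · · · · ·│5
4│· · · · ♙ · · ·│4
3│♘ · ♙ · · ♘ · ·│3
2│♙ · · ♙ · ♙ ♙ ♙│2
1│♖ · ♗ ♕ ♔ · · ♖│1
  ─────────────────
  a b c d e f g h

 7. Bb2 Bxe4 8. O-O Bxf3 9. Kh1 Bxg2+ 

  a b c d e f g h
  ─────────────────
8│♜ · · ♛ ♚ ♝ · ♜│8
7│♟ · ♟ ♟ ♟ ♟ ♟ ♟│7
6│♟ · · · · · · ·│6
5│· · · · · · · ·│5
4│· · · · · · · ·│4
3│♘ · ♙ · · · · ·│3
2│♙ ♗ · ♙ · ♙ ♝ ♙│2
1│♖ · · ♕ · ♖ · ♔│1
  ─────────────────
  a b c d e f g h

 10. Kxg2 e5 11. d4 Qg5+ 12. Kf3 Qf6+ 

  a b c d e f g h
  ─────────────────
8│♜ · · · ♚ ♝ · ♜│8
7│♟ · ♟ ♟ · ♟ ♟ ♟│7
6│♟ · · · · ♛ · ·│6
5│· · · · ♟ · · ·│5
4│· · · ♙ · · · ·│4
3│♘ · ♙ · · ♔ · ·│3
2│♙ ♗ · · · ♙ · ♙│2
1│♖ · · ♕ · ♖ · ·│1
  ─────────────────
  a b c d e f g h

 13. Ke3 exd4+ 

  a b c d e f g h
  ─────────────────
8│♜ · · · ♚ ♝ · ♜│8
7│♟ · ♟ ♟ · ♟ ♟ ♟│7
6│♟ · · · · ♛ · ·│6
5│· · · · · · · ·│5
4│· · · ♟ · · · ·│4
3│♘ · ♙ · ♔ · · ·│3
2│♙ ♗ · · · ♙ · ♙│2
1│♖ · · ♕ · ♖ · ·│1
  ─────────────────
  a b c d e f g h


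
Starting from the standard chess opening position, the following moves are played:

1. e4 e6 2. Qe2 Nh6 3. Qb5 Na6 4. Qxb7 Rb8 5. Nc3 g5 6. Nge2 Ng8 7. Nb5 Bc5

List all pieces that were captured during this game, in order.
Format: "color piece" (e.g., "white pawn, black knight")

Tracking captures:
  Qxb7: captured black pawn

black pawn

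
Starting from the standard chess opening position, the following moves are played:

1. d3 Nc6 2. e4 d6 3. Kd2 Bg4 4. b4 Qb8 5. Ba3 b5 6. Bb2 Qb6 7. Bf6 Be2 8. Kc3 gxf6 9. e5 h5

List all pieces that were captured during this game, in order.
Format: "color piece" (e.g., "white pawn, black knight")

Tracking captures:
  gxf6: captured white bishop

white bishop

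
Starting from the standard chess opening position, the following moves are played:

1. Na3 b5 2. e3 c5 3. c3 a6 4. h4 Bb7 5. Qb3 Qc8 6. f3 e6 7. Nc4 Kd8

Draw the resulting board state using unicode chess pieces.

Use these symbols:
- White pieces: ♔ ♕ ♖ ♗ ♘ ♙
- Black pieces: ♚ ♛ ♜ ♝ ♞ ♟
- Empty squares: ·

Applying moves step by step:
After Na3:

♜ ♞ ♝ ♛ ♚ ♝ ♞ ♜
♟ ♟ ♟ ♟ ♟ ♟ ♟ ♟
· · · · · · · ·
· · · · · · · ·
· · · · · · · ·
♘ · · · · · · ·
♙ ♙ ♙ ♙ ♙ ♙ ♙ ♙
♖ · ♗ ♕ ♔ ♗ ♘ ♖


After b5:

♜ ♞ ♝ ♛ ♚ ♝ ♞ ♜
♟ · ♟ ♟ ♟ ♟ ♟ ♟
· · · · · · · ·
· ♟ · · · · · ·
· · · · · · · ·
♘ · · · · · · ·
♙ ♙ ♙ ♙ ♙ ♙ ♙ ♙
♖ · ♗ ♕ ♔ ♗ ♘ ♖


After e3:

♜ ♞ ♝ ♛ ♚ ♝ ♞ ♜
♟ · ♟ ♟ ♟ ♟ ♟ ♟
· · · · · · · ·
· ♟ · · · · · ·
· · · · · · · ·
♘ · · · ♙ · · ·
♙ ♙ ♙ ♙ · ♙ ♙ ♙
♖ · ♗ ♕ ♔ ♗ ♘ ♖


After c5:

♜ ♞ ♝ ♛ ♚ ♝ ♞ ♜
♟ · · ♟ ♟ ♟ ♟ ♟
· · · · · · · ·
· ♟ ♟ · · · · ·
· · · · · · · ·
♘ · · · ♙ · · ·
♙ ♙ ♙ ♙ · ♙ ♙ ♙
♖ · ♗ ♕ ♔ ♗ ♘ ♖


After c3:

♜ ♞ ♝ ♛ ♚ ♝ ♞ ♜
♟ · · ♟ ♟ ♟ ♟ ♟
· · · · · · · ·
· ♟ ♟ · · · · ·
· · · · · · · ·
♘ · ♙ · ♙ · · ·
♙ ♙ · ♙ · ♙ ♙ ♙
♖ · ♗ ♕ ♔ ♗ ♘ ♖


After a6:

♜ ♞ ♝ ♛ ♚ ♝ ♞ ♜
· · · ♟ ♟ ♟ ♟ ♟
♟ · · · · · · ·
· ♟ ♟ · · · · ·
· · · · · · · ·
♘ · ♙ · ♙ · · ·
♙ ♙ · ♙ · ♙ ♙ ♙
♖ · ♗ ♕ ♔ ♗ ♘ ♖


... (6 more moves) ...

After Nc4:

♜ ♞ ♛ · ♚ ♝ ♞ ♜
· ♝ · ♟ · ♟ ♟ ♟
♟ · · · ♟ · · ·
· ♟ ♟ · · · · ·
· · ♘ · · · · ♙
· ♕ ♙ · ♙ ♙ · ·
♙ ♙ · ♙ · · ♙ ·
♖ · ♗ · ♔ ♗ ♘ ♖


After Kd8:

♜ ♞ ♛ ♚ · ♝ ♞ ♜
· ♝ · ♟ · ♟ ♟ ♟
♟ · · · ♟ · · ·
· ♟ ♟ · · · · ·
· · ♘ · · · · ♙
· ♕ ♙ · ♙ ♙ · ·
♙ ♙ · ♙ · · ♙ ·
♖ · ♗ · ♔ ♗ ♘ ♖



  a b c d e f g h
  ─────────────────
8│♜ ♞ ♛ ♚ · ♝ ♞ ♜│8
7│· ♝ · ♟ · ♟ ♟ ♟│7
6│♟ · · · ♟ · · ·│6
5│· ♟ ♟ · · · · ·│5
4│· · ♘ · · · · ♙│4
3│· ♕ ♙ · ♙ ♙ · ·│3
2│♙ ♙ · ♙ · · ♙ ·│2
1│♖ · ♗ · ♔ ♗ ♘ ♖│1
  ─────────────────
  a b c d e f g h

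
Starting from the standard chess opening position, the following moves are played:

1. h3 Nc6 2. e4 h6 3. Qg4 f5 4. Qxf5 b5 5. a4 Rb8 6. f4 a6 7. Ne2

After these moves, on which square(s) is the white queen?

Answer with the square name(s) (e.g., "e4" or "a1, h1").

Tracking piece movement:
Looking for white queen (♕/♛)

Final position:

  a b c d e f g h
  ─────────────────
8│· ♜ ♝ ♛ ♚ ♝ ♞ ♜│8
7│· · ♟ ♟ ♟ · ♟ ·│7
6│♟ · ♞ · · · · ♟│6
5│· ♟ · · · ♕ · ·│5
4│♙ · · · ♙ ♙ · ·│4
3│· · · · · · · ♙│3
2│· ♙ ♙ ♙ ♘ · ♙ ·│2
1│♖ ♘ ♗ · ♔ ♗ · ♖│1
  ─────────────────
  a b c d e f g h


f5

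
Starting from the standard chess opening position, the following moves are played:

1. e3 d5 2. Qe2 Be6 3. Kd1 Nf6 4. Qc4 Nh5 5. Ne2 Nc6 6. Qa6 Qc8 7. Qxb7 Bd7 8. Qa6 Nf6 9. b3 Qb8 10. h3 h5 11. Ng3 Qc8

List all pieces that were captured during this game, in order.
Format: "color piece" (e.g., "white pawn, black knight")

Tracking captures:
  Qxb7: captured black pawn

black pawn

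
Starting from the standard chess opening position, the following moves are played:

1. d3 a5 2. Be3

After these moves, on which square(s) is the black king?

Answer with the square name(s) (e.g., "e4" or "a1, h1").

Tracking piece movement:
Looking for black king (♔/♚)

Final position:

  a b c d e f g h
  ─────────────────
8│♜ ♞ ♝ ♛ ♚ ♝ ♞ ♜│8
7│· ♟ ♟ ♟ ♟ ♟ ♟ ♟│7
6│· · · · · · · ·│6
5│♟ · · · · · · ·│5
4│· · · · · · · ·│4
3│· · · ♙ ♗ · · ·│3
2│♙ ♙ ♙ · ♙ ♙ ♙ ♙│2
1│♖ ♘ · ♕ ♔ ♗ ♘ ♖│1
  ─────────────────
  a b c d e f g h


e8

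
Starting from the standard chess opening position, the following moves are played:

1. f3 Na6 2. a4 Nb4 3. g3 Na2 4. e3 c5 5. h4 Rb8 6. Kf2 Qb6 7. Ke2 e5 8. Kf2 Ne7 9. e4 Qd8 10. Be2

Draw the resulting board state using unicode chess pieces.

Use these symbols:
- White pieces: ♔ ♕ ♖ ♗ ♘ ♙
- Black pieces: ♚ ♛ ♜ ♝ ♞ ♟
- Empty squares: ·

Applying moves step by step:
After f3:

♜ ♞ ♝ ♛ ♚ ♝ ♞ ♜
♟ ♟ ♟ ♟ ♟ ♟ ♟ ♟
· · · · · · · ·
· · · · · · · ·
· · · · · · · ·
· · · · · ♙ · ·
♙ ♙ ♙ ♙ ♙ · ♙ ♙
♖ ♘ ♗ ♕ ♔ ♗ ♘ ♖


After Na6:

♜ · ♝ ♛ ♚ ♝ ♞ ♜
♟ ♟ ♟ ♟ ♟ ♟ ♟ ♟
♞ · · · · · · ·
· · · · · · · ·
· · · · · · · ·
· · · · · ♙ · ·
♙ ♙ ♙ ♙ ♙ · ♙ ♙
♖ ♘ ♗ ♕ ♔ ♗ ♘ ♖


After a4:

♜ · ♝ ♛ ♚ ♝ ♞ ♜
♟ ♟ ♟ ♟ ♟ ♟ ♟ ♟
♞ · · · · · · ·
· · · · · · · ·
♙ · · · · · · ·
· · · · · ♙ · ·
· ♙ ♙ ♙ ♙ · ♙ ♙
♖ ♘ ♗ ♕ ♔ ♗ ♘ ♖


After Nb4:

♜ · ♝ ♛ ♚ ♝ ♞ ♜
♟ ♟ ♟ ♟ ♟ ♟ ♟ ♟
· · · · · · · ·
· · · · · · · ·
♙ ♞ · · · · · ·
· · · · · ♙ · ·
· ♙ ♙ ♙ ♙ · ♙ ♙
♖ ♘ ♗ ♕ ♔ ♗ ♘ ♖


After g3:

♜ · ♝ ♛ ♚ ♝ ♞ ♜
♟ ♟ ♟ ♟ ♟ ♟ ♟ ♟
· · · · · · · ·
· · · · · · · ·
♙ ♞ · · · · · ·
· · · · · ♙ ♙ ·
· ♙ ♙ ♙ ♙ · · ♙
♖ ♘ ♗ ♕ ♔ ♗ ♘ ♖


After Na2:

♜ · ♝ ♛ ♚ ♝ ♞ ♜
♟ ♟ ♟ ♟ ♟ ♟ ♟ ♟
· · · · · · · ·
· · · · · · · ·
♙ · · · · · · ·
· · · · · ♙ ♙ ·
♞ ♙ ♙ ♙ ♙ · · ♙
♖ ♘ ♗ ♕ ♔ ♗ ♘ ♖


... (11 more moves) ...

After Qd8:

· ♜ ♝ ♛ ♚ ♝ · ♜
♟ ♟ · ♟ ♞ ♟ ♟ ♟
· · · · · · · ·
· · ♟ · ♟ · · ·
♙ · · · ♙ · · ♙
· · · · · ♙ ♙ ·
♞ ♙ ♙ ♙ · ♔ · ·
♖ ♘ ♗ ♕ · ♗ ♘ ♖


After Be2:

· ♜ ♝ ♛ ♚ ♝ · ♜
♟ ♟ · ♟ ♞ ♟ ♟ ♟
· · · · · · · ·
· · ♟ · ♟ · · ·
♙ · · · ♙ · · ♙
· · · · · ♙ ♙ ·
♞ ♙ ♙ ♙ ♗ ♔ · ·
♖ ♘ ♗ ♕ · · ♘ ♖



  a b c d e f g h
  ─────────────────
8│· ♜ ♝ ♛ ♚ ♝ · ♜│8
7│♟ ♟ · ♟ ♞ ♟ ♟ ♟│7
6│· · · · · · · ·│6
5│· · ♟ · ♟ · · ·│5
4│♙ · · · ♙ · · ♙│4
3│· · · · · ♙ ♙ ·│3
2│♞ ♙ ♙ ♙ ♗ ♔ · ·│2
1│♖ ♘ ♗ ♕ · · ♘ ♖│1
  ─────────────────
  a b c d e f g h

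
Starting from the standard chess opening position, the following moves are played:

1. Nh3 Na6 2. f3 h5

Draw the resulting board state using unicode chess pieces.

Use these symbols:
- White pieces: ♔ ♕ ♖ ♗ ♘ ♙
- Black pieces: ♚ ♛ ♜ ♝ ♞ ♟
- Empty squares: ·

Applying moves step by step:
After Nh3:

♜ ♞ ♝ ♛ ♚ ♝ ♞ ♜
♟ ♟ ♟ ♟ ♟ ♟ ♟ ♟
· · · · · · · ·
· · · · · · · ·
· · · · · · · ·
· · · · · · · ♘
♙ ♙ ♙ ♙ ♙ ♙ ♙ ♙
♖ ♘ ♗ ♕ ♔ ♗ · ♖


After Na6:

♜ · ♝ ♛ ♚ ♝ ♞ ♜
♟ ♟ ♟ ♟ ♟ ♟ ♟ ♟
♞ · · · · · · ·
· · · · · · · ·
· · · · · · · ·
· · · · · · · ♘
♙ ♙ ♙ ♙ ♙ ♙ ♙ ♙
♖ ♘ ♗ ♕ ♔ ♗ · ♖


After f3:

♜ · ♝ ♛ ♚ ♝ ♞ ♜
♟ ♟ ♟ ♟ ♟ ♟ ♟ ♟
♞ · · · · · · ·
· · · · · · · ·
· · · · · · · ·
· · · · · ♙ · ♘
♙ ♙ ♙ ♙ ♙ · ♙ ♙
♖ ♘ ♗ ♕ ♔ ♗ · ♖


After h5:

♜ · ♝ ♛ ♚ ♝ ♞ ♜
♟ ♟ ♟ ♟ ♟ ♟ ♟ ·
♞ · · · · · · ·
· · · · · · · ♟
· · · · · · · ·
· · · · · ♙ · ♘
♙ ♙ ♙ ♙ ♙ · ♙ ♙
♖ ♘ ♗ ♕ ♔ ♗ · ♖



  a b c d e f g h
  ─────────────────
8│♜ · ♝ ♛ ♚ ♝ ♞ ♜│8
7│♟ ♟ ♟ ♟ ♟ ♟ ♟ ·│7
6│♞ · · · · · · ·│6
5│· · · · · · · ♟│5
4│· · · · · · · ·│4
3│· · · · · ♙ · ♘│3
2│♙ ♙ ♙ ♙ ♙ · ♙ ♙│2
1│♖ ♘ ♗ ♕ ♔ ♗ · ♖│1
  ─────────────────
  a b c d e f g h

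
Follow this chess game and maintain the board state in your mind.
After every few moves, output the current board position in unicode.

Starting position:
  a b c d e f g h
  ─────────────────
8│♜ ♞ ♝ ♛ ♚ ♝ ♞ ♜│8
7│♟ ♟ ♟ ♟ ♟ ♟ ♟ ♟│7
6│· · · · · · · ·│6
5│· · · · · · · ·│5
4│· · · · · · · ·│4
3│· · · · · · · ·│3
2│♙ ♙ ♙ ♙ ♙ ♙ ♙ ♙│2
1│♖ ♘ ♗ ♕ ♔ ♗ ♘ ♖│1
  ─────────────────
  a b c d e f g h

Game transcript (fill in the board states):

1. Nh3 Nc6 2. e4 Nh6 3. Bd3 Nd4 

  a b c d e f g h
  ─────────────────
8│♜ · ♝ ♛ ♚ ♝ · ♜│8
7│♟ ♟ ♟ ♟ ♟ ♟ ♟ ♟│7
6│· · · · · · · ♞│6
5│· · · · · · · ·│5
4│· · · ♞ ♙ · · ·│4
3│· · · ♗ · · · ♘│3
2│♙ ♙ ♙ ♙ · ♙ ♙ ♙│2
1│♖ ♘ ♗ ♕ ♔ · · ♖│1
  ─────────────────
  a b c d e f g h

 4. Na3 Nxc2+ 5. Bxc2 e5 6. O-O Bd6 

  a b c d e f g h
  ─────────────────
8│♜ · ♝ ♛ ♚ · · ♜│8
7│♟ ♟ ♟ ♟ · ♟ ♟ ♟│7
6│· · · ♝ · · · ♞│6
5│· · · · ♟ · · ·│5
4│· · · · ♙ · · ·│4
3│♘ · · · · · · ♘│3
2│♙ ♙ ♗ ♙ · ♙ ♙ ♙│2
1│♖ · ♗ ♕ · ♖ ♔ ·│1
  ─────────────────
  a b c d e f g h

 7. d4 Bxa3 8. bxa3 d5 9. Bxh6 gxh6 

  a b c d e f g h
  ─────────────────
8│♜ · ♝ ♛ ♚ · · ♜│8
7│♟ ♟ ♟ · · ♟ · ♟│7
6│· · · · · · · ♟│6
5│· · · ♟ ♟ · · ·│5
4│· · · ♙ ♙ · · ·│4
3│♙ · · · · · · ♘│3
2│♙ · ♗ · · ♙ ♙ ♙│2
1│♖ · · ♕ · ♖ ♔ ·│1
  ─────────────────
  a b c d e f g h

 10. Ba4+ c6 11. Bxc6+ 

  a b c d e f g h
  ─────────────────
8│♜ · ♝ ♛ ♚ · · ♜│8
7│♟ ♟ · · · ♟ · ♟│7
6│· · ♗ · · · · ♟│6
5│· · · ♟ ♟ · · ·│5
4│· · · ♙ ♙ · · ·│4
3│♙ · · · · · · ♘│3
2│♙ · · · · ♙ ♙ ♙│2
1│♖ · · ♕ · ♖ ♔ ·│1
  ─────────────────
  a b c d e f g h
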